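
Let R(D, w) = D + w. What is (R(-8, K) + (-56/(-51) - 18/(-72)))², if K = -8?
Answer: 8934121/41616 ≈ 214.68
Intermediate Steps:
(R(-8, K) + (-56/(-51) - 18/(-72)))² = ((-8 - 8) + (-56/(-51) - 18/(-72)))² = (-16 + (-56*(-1/51) - 18*(-1/72)))² = (-16 + (56/51 + ¼))² = (-16 + 275/204)² = (-2989/204)² = 8934121/41616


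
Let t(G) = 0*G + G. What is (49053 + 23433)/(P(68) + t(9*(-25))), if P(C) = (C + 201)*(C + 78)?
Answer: 72486/39049 ≈ 1.8563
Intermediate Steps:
P(C) = (78 + C)*(201 + C) (P(C) = (201 + C)*(78 + C) = (78 + C)*(201 + C))
t(G) = G (t(G) = 0 + G = G)
(49053 + 23433)/(P(68) + t(9*(-25))) = (49053 + 23433)/((15678 + 68² + 279*68) + 9*(-25)) = 72486/((15678 + 4624 + 18972) - 225) = 72486/(39274 - 225) = 72486/39049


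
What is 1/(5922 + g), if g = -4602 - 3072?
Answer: -1/1752 ≈ -0.00057078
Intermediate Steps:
g = -7674
1/(5922 + g) = 1/(5922 - 7674) = 1/(-1752) = -1/1752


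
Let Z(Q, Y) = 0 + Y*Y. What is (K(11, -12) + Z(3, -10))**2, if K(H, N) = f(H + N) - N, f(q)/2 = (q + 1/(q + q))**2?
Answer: 54289/4 ≈ 13572.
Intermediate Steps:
f(q) = 2*(q + 1/(2*q))**2 (f(q) = 2*(q + 1/(q + q))**2 = 2*(q + 1/(2*q))**2)
Z(Q, Y) = Y**2 (Z(Q, Y) = 0 + Y**2 = Y**2)
K(H, N) = -N + (1 + 2*(H + N)**2)**2/(2*(H + N)**2) (K(H, N) = (1 + 2*(H + N)**2)**2/(2*(H + N)**2) - N = -N + (1 + 2*(H + N)**2)**2/(2*(H + N)**2))
(K(11, -12) + Z(3, -10))**2 = ((-1*(-12) + (1 + 2*(11 - 12)**2)**2/(2*(11 - 12)**2)) + (-10)**2)**2 = ((12 + (1/2)*(1 + 2*(-1)**2)**2/(-1)**2) + 100)**2 = ((12 + (1/2)*(1 + 2*1)**2*1) + 100)**2 = ((12 + (1/2)*(1 + 2)**2*1) + 100)**2 = ((12 + (1/2)*3**2*1) + 100)**2 = ((12 + (1/2)*9*1) + 100)**2 = ((12 + 9/2) + 100)**2 = (33/2 + 100)**2 = (233/2)**2 = 54289/4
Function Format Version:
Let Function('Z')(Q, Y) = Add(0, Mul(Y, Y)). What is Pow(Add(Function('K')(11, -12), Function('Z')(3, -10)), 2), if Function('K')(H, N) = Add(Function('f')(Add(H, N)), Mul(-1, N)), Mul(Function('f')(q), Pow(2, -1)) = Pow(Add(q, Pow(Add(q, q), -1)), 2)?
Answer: Rational(54289, 4) ≈ 13572.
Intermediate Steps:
Function('f')(q) = Mul(2, Pow(Add(q, Mul(Rational(1, 2), Pow(q, -1))), 2)) (Function('f')(q) = Mul(2, Pow(Add(q, Pow(Add(q, q), -1)), 2)) = Mul(2, Pow(Add(q, Pow(Mul(2, q), -1)), 2)) = Mul(2, Pow(Add(q, Mul(Rational(1, 2), Pow(q, -1))), 2)))
Function('Z')(Q, Y) = Pow(Y, 2) (Function('Z')(Q, Y) = Add(0, Pow(Y, 2)) = Pow(Y, 2))
Function('K')(H, N) = Add(Mul(-1, N), Mul(Rational(1, 2), Pow(Add(1, Mul(2, Pow(Add(H, N), 2))), 2), Pow(Add(H, N), -2))) (Function('K')(H, N) = Add(Mul(Rational(1, 2), Pow(Add(H, N), -2), Pow(Add(1, Mul(2, Pow(Add(H, N), 2))), 2)), Mul(-1, N)) = Add(Mul(Rational(1, 2), Pow(Add(1, Mul(2, Pow(Add(H, N), 2))), 2), Pow(Add(H, N), -2)), Mul(-1, N)) = Add(Mul(-1, N), Mul(Rational(1, 2), Pow(Add(1, Mul(2, Pow(Add(H, N), 2))), 2), Pow(Add(H, N), -2))))
Pow(Add(Function('K')(11, -12), Function('Z')(3, -10)), 2) = Pow(Add(Add(Mul(-1, -12), Mul(Rational(1, 2), Pow(Add(1, Mul(2, Pow(Add(11, -12), 2))), 2), Pow(Add(11, -12), -2))), Pow(-10, 2)), 2) = Pow(Add(Add(12, Mul(Rational(1, 2), Pow(Add(1, Mul(2, Pow(-1, 2))), 2), Pow(-1, -2))), 100), 2) = Pow(Add(Add(12, Mul(Rational(1, 2), Pow(Add(1, Mul(2, 1)), 2), 1)), 100), 2) = Pow(Add(Add(12, Mul(Rational(1, 2), Pow(Add(1, 2), 2), 1)), 100), 2) = Pow(Add(Add(12, Mul(Rational(1, 2), Pow(3, 2), 1)), 100), 2) = Pow(Add(Add(12, Mul(Rational(1, 2), 9, 1)), 100), 2) = Pow(Add(Add(12, Rational(9, 2)), 100), 2) = Pow(Add(Rational(33, 2), 100), 2) = Pow(Rational(233, 2), 2) = Rational(54289, 4)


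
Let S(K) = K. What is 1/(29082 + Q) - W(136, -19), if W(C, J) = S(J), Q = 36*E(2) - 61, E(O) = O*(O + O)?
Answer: 556872/29309 ≈ 19.000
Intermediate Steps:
E(O) = 2*O² (E(O) = O*(2*O) = 2*O²)
Q = 227 (Q = 36*(2*2²) - 61 = 36*(2*4) - 61 = 36*8 - 61 = 288 - 61 = 227)
W(C, J) = J
1/(29082 + Q) - W(136, -19) = 1/(29082 + 227) - 1*(-19) = 1/29309 + 19 = 556872/29309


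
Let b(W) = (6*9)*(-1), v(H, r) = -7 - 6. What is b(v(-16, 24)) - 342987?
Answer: -343041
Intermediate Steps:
v(H, r) = -13
b(W) = -54 (b(W) = 54*(-1) = -54)
b(v(-16, 24)) - 342987 = -54 - 342987 = -343041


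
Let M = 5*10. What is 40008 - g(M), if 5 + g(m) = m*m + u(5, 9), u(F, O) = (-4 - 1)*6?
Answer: 37543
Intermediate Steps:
M = 50
u(F, O) = -30 (u(F, O) = -5*6 = -30)
g(m) = -35 + m² (g(m) = -5 + (m*m - 30) = -5 + (m² - 30) = -5 + (-30 + m²) = -35 + m²)
40008 - g(M) = 40008 - (-35 + 50²) = 40008 - (-35 + 2500) = 40008 - 1*2465 = 40008 - 2465 = 37543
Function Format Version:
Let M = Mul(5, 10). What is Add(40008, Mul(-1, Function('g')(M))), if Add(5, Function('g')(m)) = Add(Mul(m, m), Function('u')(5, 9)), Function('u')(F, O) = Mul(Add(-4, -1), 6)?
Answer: 37543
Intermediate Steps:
M = 50
Function('u')(F, O) = -30 (Function('u')(F, O) = Mul(-5, 6) = -30)
Function('g')(m) = Add(-35, Pow(m, 2)) (Function('g')(m) = Add(-5, Add(Mul(m, m), -30)) = Add(-5, Add(Pow(m, 2), -30)) = Add(-5, Add(-30, Pow(m, 2))) = Add(-35, Pow(m, 2)))
Add(40008, Mul(-1, Function('g')(M))) = Add(40008, Mul(-1, Add(-35, Pow(50, 2)))) = Add(40008, Mul(-1, Add(-35, 2500))) = Add(40008, Mul(-1, 2465)) = Add(40008, -2465) = 37543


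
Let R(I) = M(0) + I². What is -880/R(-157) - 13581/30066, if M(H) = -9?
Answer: -68389/140308 ≈ -0.48742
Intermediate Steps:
R(I) = -9 + I²
-880/R(-157) - 13581/30066 = -880/(-9 + (-157)²) - 13581/30066 = -880/(-9 + 24649) - 13581*1/30066 = -880/24640 - 4527/10022 = -880*1/24640 - 4527/10022 = -1/28 - 4527/10022 = -68389/140308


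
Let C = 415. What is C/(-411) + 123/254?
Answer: -54857/104394 ≈ -0.52548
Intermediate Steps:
C/(-411) + 123/254 = 415/(-411) + 123/254 = 415*(-1/411) + 123*(1/254) = -415/411 + 123/254 = -54857/104394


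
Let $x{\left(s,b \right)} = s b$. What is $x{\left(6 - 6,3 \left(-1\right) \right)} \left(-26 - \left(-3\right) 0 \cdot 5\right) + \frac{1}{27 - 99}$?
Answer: $- \frac{1}{72} \approx -0.013889$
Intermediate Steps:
$x{\left(s,b \right)} = b s$
$x{\left(6 - 6,3 \left(-1\right) \right)} \left(-26 - \left(-3\right) 0 \cdot 5\right) + \frac{1}{27 - 99} = 3 \left(-1\right) \left(6 - 6\right) \left(-26 - \left(-3\right) 0 \cdot 5\right) + \frac{1}{27 - 99} = \left(-3\right) 0 \left(-26 - 0 \cdot 5\right) + \frac{1}{-72} = 0 \left(-26 - 0\right) - \frac{1}{72} = 0 \left(-26 + 0\right) - \frac{1}{72} = 0 \left(-26\right) - \frac{1}{72} = 0 - \frac{1}{72} = - \frac{1}{72}$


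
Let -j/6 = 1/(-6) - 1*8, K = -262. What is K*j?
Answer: -12838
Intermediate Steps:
j = 49 (j = -6*(1/(-6) - 1*8) = -6*(-⅙ - 8) = -6*(-49/6) = 49)
K*j = -262*49 = -12838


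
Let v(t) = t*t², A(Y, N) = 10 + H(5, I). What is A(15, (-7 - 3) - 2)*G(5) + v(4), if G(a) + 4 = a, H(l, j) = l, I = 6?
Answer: 79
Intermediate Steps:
A(Y, N) = 15 (A(Y, N) = 10 + 5 = 15)
G(a) = -4 + a
v(t) = t³
A(15, (-7 - 3) - 2)*G(5) + v(4) = 15*(-4 + 5) + 4³ = 15*1 + 64 = 15 + 64 = 79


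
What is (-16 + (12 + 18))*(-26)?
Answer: -364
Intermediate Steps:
(-16 + (12 + 18))*(-26) = (-16 + 30)*(-26) = 14*(-26) = -364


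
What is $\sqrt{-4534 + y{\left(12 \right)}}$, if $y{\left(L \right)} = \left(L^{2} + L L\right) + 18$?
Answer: $2 i \sqrt{1057} \approx 65.023 i$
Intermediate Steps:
$y{\left(L \right)} = 18 + 2 L^{2}$ ($y{\left(L \right)} = \left(L^{2} + L^{2}\right) + 18 = 2 L^{2} + 18 = 18 + 2 L^{2}$)
$\sqrt{-4534 + y{\left(12 \right)}} = \sqrt{-4534 + \left(18 + 2 \cdot 12^{2}\right)} = \sqrt{-4534 + \left(18 + 2 \cdot 144\right)} = \sqrt{-4534 + \left(18 + 288\right)} = \sqrt{-4534 + 306} = \sqrt{-4228} = 2 i \sqrt{1057}$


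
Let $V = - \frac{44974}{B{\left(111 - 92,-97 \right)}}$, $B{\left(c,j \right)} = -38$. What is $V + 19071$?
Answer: $\frac{384836}{19} \approx 20255.0$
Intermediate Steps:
$V = \frac{22487}{19}$ ($V = - \frac{44974}{-38} = \left(-44974\right) \left(- \frac{1}{38}\right) = \frac{22487}{19} \approx 1183.5$)
$V + 19071 = \frac{22487}{19} + 19071 = \frac{384836}{19}$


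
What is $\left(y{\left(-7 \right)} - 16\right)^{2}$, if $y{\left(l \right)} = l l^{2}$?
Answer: $128881$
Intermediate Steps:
$y{\left(l \right)} = l^{3}$
$\left(y{\left(-7 \right)} - 16\right)^{2} = \left(\left(-7\right)^{3} - 16\right)^{2} = \left(-343 - 16\right)^{2} = \left(-359\right)^{2} = 128881$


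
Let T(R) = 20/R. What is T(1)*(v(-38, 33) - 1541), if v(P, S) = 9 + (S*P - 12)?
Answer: -55960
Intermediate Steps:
v(P, S) = -3 + P*S (v(P, S) = 9 + (P*S - 12) = 9 + (-12 + P*S) = -3 + P*S)
T(1)*(v(-38, 33) - 1541) = (20/1)*((-3 - 38*33) - 1541) = (20*1)*((-3 - 1254) - 1541) = 20*(-1257 - 1541) = 20*(-2798) = -55960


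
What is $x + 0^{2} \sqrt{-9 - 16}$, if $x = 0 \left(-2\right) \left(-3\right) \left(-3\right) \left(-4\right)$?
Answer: $0$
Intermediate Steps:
$x = 0$ ($x = 0 \left(-3\right) \left(-3\right) \left(-4\right) = 0 \left(-3\right) \left(-4\right) = 0 \left(-4\right) = 0$)
$x + 0^{2} \sqrt{-9 - 16} = 0 + 0^{2} \sqrt{-9 - 16} = 0 + 0 \sqrt{-25} = 0 + 0 \cdot 5 i = 0 + 0 = 0$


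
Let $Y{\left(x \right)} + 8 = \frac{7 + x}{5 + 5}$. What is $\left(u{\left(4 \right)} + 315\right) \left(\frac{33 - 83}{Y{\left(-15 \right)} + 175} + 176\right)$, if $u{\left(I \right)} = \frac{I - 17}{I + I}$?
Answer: $\frac{183018521}{3324} \approx 55060.0$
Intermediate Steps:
$Y{\left(x \right)} = - \frac{73}{10} + \frac{x}{10}$ ($Y{\left(x \right)} = -8 + \frac{7 + x}{5 + 5} = -8 + \frac{7 + x}{10} = -8 + \left(7 + x\right) \frac{1}{10} = -8 + \left(\frac{7}{10} + \frac{x}{10}\right) = - \frac{73}{10} + \frac{x}{10}$)
$u{\left(I \right)} = \frac{-17 + I}{2 I}$
$\left(u{\left(4 \right)} + 315\right) \left(\frac{33 - 83}{Y{\left(-15 \right)} + 175} + 176\right) = \left(\frac{-17 + 4}{2 \cdot 4} + 315\right) \left(\frac{33 - 83}{\left(- \frac{73}{10} + \frac{1}{10} \left(-15\right)\right) + 175} + 176\right) = \left(\frac{1}{2} \cdot \frac{1}{4} \left(-13\right) + 315\right) \left(- \frac{50}{\left(- \frac{73}{10} - \frac{3}{2}\right) + 175} + 176\right) = \left(- \frac{13}{8} + 315\right) \left(- \frac{50}{- \frac{44}{5} + 175} + 176\right) = \frac{2507 \left(- \frac{50}{\frac{831}{5}} + 176\right)}{8} = \frac{2507 \left(\left(-50\right) \frac{5}{831} + 176\right)}{8} = \frac{2507 \left(- \frac{250}{831} + 176\right)}{8} = \frac{2507}{8} \cdot \frac{146006}{831} = \frac{183018521}{3324}$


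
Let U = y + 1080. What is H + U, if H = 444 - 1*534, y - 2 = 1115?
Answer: 2107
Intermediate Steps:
y = 1117 (y = 2 + 1115 = 1117)
U = 2197 (U = 1117 + 1080 = 2197)
H = -90 (H = 444 - 534 = -90)
H + U = -90 + 2197 = 2107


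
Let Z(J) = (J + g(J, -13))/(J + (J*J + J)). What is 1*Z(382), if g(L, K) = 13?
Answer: 395/146688 ≈ 0.0026928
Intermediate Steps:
Z(J) = (13 + J)/(J**2 + 2*J) (Z(J) = (J + 13)/(J + (J*J + J)) = (13 + J)/(J + (J**2 + J)) = (13 + J)/(J + (J + J**2)) = (13 + J)/(J**2 + 2*J))
1*Z(382) = 1*((13 + 382)/(382*(2 + 382))) = 1*((1/382)*395/384) = 1*((1/382)*(1/384)*395) = 1*(395/146688) = 395/146688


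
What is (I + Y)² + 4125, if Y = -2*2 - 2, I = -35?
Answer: 5806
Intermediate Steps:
Y = -6 (Y = -4 - 2 = -6)
(I + Y)² + 4125 = (-35 - 6)² + 4125 = (-41)² + 4125 = 1681 + 4125 = 5806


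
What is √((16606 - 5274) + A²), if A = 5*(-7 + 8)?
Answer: √11357 ≈ 106.57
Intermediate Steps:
A = 5 (A = 5*1 = 5)
√((16606 - 5274) + A²) = √((16606 - 5274) + 5²) = √(11332 + 25) = √11357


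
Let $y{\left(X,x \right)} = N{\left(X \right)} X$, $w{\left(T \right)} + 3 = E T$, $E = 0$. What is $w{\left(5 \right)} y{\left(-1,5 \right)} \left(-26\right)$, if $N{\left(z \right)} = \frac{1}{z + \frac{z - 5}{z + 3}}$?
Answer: $\frac{39}{2} \approx 19.5$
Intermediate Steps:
$N{\left(z \right)} = \frac{1}{z + \frac{-5 + z}{3 + z}}$
$w{\left(T \right)} = -3$ ($w{\left(T \right)} = -3 + 0 T = -3 + 0 = -3$)
$y{\left(X,x \right)} = \frac{X \left(3 + X\right)}{-5 + X^{2} + 4 X}$ ($y{\left(X,x \right)} = \frac{3 + X}{-5 + X^{2} + 4 X} X = \frac{X \left(3 + X\right)}{-5 + X^{2} + 4 X}$)
$w{\left(5 \right)} y{\left(-1,5 \right)} \left(-26\right) = - 3 \left(- \frac{3 - 1}{-5 + \left(-1\right)^{2} + 4 \left(-1\right)}\right) \left(-26\right) = - 3 \left(\left(-1\right) \frac{1}{-5 + 1 - 4} \cdot 2\right) \left(-26\right) = - 3 \left(\left(-1\right) \frac{1}{-8} \cdot 2\right) \left(-26\right) = - 3 \left(\left(-1\right) \left(- \frac{1}{8}\right) 2\right) \left(-26\right) = \left(-3\right) \frac{1}{4} \left(-26\right) = \left(- \frac{3}{4}\right) \left(-26\right) = \frac{39}{2}$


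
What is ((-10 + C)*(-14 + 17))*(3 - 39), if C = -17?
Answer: 2916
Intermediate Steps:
((-10 + C)*(-14 + 17))*(3 - 39) = ((-10 - 17)*(-14 + 17))*(3 - 39) = -27*3*(-36) = -81*(-36) = 2916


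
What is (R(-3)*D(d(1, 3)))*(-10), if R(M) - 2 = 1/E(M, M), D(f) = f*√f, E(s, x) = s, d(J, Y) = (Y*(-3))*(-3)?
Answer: -1350*√3 ≈ -2338.3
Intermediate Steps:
d(J, Y) = 9*Y (d(J, Y) = -3*Y*(-3) = 9*Y)
D(f) = f^(3/2)
R(M) = 2 + 1/M
(R(-3)*D(d(1, 3)))*(-10) = ((2 + 1/(-3))*(9*3)^(3/2))*(-10) = ((2 - ⅓)*27^(3/2))*(-10) = (5*(81*√3)/3)*(-10) = (135*√3)*(-10) = -1350*√3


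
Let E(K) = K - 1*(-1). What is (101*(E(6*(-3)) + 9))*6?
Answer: -4848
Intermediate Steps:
E(K) = 1 + K (E(K) = K + 1 = 1 + K)
(101*(E(6*(-3)) + 9))*6 = (101*((1 + 6*(-3)) + 9))*6 = (101*((1 - 18) + 9))*6 = (101*(-17 + 9))*6 = (101*(-8))*6 = -808*6 = -4848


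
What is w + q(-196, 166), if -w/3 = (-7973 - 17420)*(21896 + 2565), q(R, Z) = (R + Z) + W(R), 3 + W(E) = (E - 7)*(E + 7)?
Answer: 1863452853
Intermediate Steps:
W(E) = -3 + (-7 + E)*(7 + E) (W(E) = -3 + (E - 7)*(E + 7) = -3 + (-7 + E)*(7 + E))
q(R, Z) = -52 + R + Z + R² (q(R, Z) = (R + Z) + (-52 + R²) = -52 + R + Z + R²)
w = 1863414519 (w = -3*(-7973 - 17420)*(21896 + 2565) = -(-76179)*24461 = -3*(-621138173) = 1863414519)
w + q(-196, 166) = 1863414519 + (-52 - 196 + 166 + (-196)²) = 1863414519 + (-52 - 196 + 166 + 38416) = 1863414519 + 38334 = 1863452853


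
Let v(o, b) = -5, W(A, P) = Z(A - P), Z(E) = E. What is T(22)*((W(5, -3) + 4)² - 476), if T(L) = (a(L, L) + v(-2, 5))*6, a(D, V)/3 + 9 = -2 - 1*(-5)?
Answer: 45816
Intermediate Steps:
W(A, P) = A - P
a(D, V) = -18 (a(D, V) = -27 + 3*(-2 - 1*(-5)) = -27 + 3*(-2 + 5) = -27 + 3*3 = -27 + 9 = -18)
T(L) = -138 (T(L) = (-18 - 5)*6 = -23*6 = -138)
T(22)*((W(5, -3) + 4)² - 476) = -138*(((5 - 1*(-3)) + 4)² - 476) = -138*(((5 + 3) + 4)² - 476) = -138*((8 + 4)² - 476) = -138*(12² - 476) = -138*(144 - 476) = -138*(-332) = 45816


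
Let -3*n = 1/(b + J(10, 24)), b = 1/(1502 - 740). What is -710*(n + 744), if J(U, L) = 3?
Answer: -1207904540/2287 ≈ -5.2816e+5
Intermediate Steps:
b = 1/762 ≈ 0.0013123
n = -254/2287 (n = -1/(3*(1/762 + 3)) = -1/(3*2287/762) = -⅓*762/2287 = -254/2287 ≈ -0.11106)
-710*(n + 744) = -710*(-254/2287 + 744) = -710*1701274/2287 = -1207904540/2287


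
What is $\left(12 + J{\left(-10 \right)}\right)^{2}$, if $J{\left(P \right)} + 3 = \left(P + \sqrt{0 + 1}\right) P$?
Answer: $9801$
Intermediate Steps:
$J{\left(P \right)} = -3 + P \left(1 + P\right)$ ($J{\left(P \right)} = -3 + \left(P + \sqrt{0 + 1}\right) P = -3 + \left(P + \sqrt{1}\right) P = -3 + \left(P + 1\right) P = -3 + \left(1 + P\right) P = -3 + P \left(1 + P\right)$)
$\left(12 + J{\left(-10 \right)}\right)^{2} = \left(12 - \left(13 - 100\right)\right)^{2} = \left(12 - -87\right)^{2} = \left(12 + 87\right)^{2} = 99^{2} = 9801$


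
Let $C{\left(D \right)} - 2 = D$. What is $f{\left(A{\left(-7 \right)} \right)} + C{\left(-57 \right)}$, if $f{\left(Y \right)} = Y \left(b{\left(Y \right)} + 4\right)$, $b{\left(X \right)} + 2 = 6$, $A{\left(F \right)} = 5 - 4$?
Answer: $-47$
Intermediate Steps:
$A{\left(F \right)} = 1$
$b{\left(X \right)} = 4$ ($b{\left(X \right)} = -2 + 6 = 4$)
$C{\left(D \right)} = 2 + D$
$f{\left(Y \right)} = 8 Y$ ($f{\left(Y \right)} = Y \left(4 + 4\right) = Y 8 = 8 Y$)
$f{\left(A{\left(-7 \right)} \right)} + C{\left(-57 \right)} = 8 \cdot 1 + \left(2 - 57\right) = 8 - 55 = -47$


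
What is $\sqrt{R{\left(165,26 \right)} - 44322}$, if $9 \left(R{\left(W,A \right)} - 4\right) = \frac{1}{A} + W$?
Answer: $\frac{i \sqrt{269519146}}{78} \approx 210.47 i$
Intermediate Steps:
$R{\left(W,A \right)} = 4 + \frac{W}{9} + \frac{1}{9 A}$ ($R{\left(W,A \right)} = 4 + \frac{\frac{1}{A} + W}{9} = 4 + \frac{W + \frac{1}{A}}{9} = 4 + \left(\frac{W}{9} + \frac{1}{9 A}\right) = 4 + \frac{W}{9} + \frac{1}{9 A}$)
$\sqrt{R{\left(165,26 \right)} - 44322} = \sqrt{\frac{1 + 26 \left(36 + 165\right)}{9 \cdot 26} - 44322} = \sqrt{\frac{1}{9} \cdot \frac{1}{26} \left(1 + 26 \cdot 201\right) - 44322} = \sqrt{\frac{1}{9} \cdot \frac{1}{26} \left(1 + 5226\right) - 44322} = \sqrt{\frac{1}{9} \cdot \frac{1}{26} \cdot 5227 - 44322} = \sqrt{\frac{5227}{234} - 44322} = \sqrt{- \frac{10366121}{234}} = \frac{i \sqrt{269519146}}{78}$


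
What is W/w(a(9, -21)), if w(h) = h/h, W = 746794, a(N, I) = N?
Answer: 746794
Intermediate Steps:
w(h) = 1
W/w(a(9, -21)) = 746794/1 = 746794*1 = 746794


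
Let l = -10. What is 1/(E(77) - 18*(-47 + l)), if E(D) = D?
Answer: 1/1103 ≈ 0.00090662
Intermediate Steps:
1/(E(77) - 18*(-47 + l)) = 1/(77 - 18*(-47 - 10)) = 1/(77 - 18*(-57)) = 1/(77 + 1026) = 1/1103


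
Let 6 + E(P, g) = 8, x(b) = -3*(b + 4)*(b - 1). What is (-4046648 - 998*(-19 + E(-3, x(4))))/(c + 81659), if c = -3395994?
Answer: 4029682/3314335 ≈ 1.2158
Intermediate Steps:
x(b) = -3*(-1 + b)*(4 + b) (x(b) = -3*(4 + b)*(-1 + b) = -3*(-1 + b)*(4 + b))
E(P, g) = 2 (E(P, g) = -6 + 8 = 2)
(-4046648 - 998*(-19 + E(-3, x(4))))/(c + 81659) = (-4046648 - 998*(-19 + 2))/(-3395994 + 81659) = (-4046648 - 998*(-17))/(-3314335) = (-4046648 + 16966)*(-1/3314335) = -4029682*(-1/3314335) = 4029682/3314335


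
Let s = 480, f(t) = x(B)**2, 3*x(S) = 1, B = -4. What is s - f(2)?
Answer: 4319/9 ≈ 479.89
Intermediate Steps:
x(S) = 1/3 (x(S) = (1/3)*1 = 1/3)
f(t) = 1/9 (f(t) = (1/3)**2 = 1/9)
s - f(2) = 480 - 1*1/9 = 480 - 1/9 = 4319/9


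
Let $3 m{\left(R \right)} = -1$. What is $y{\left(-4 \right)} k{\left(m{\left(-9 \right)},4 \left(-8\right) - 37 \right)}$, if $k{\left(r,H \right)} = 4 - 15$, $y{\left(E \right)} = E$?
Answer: $44$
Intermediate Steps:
$m{\left(R \right)} = - \frac{1}{3}$ ($m{\left(R \right)} = \frac{1}{3} \left(-1\right) = - \frac{1}{3}$)
$k{\left(r,H \right)} = -11$
$y{\left(-4 \right)} k{\left(m{\left(-9 \right)},4 \left(-8\right) - 37 \right)} = \left(-4\right) \left(-11\right) = 44$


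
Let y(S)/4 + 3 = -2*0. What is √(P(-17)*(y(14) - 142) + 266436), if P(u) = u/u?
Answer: √266282 ≈ 516.03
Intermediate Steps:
y(S) = -12 (y(S) = -12 + 4*(-2*0) = -12 + 4*0 = -12 + 0 = -12)
P(u) = 1
√(P(-17)*(y(14) - 142) + 266436) = √(1*(-12 - 142) + 266436) = √(1*(-154) + 266436) = √(-154 + 266436) = √266282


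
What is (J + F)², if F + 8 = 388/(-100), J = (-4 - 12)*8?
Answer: 12229009/625 ≈ 19566.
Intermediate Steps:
J = -128 (J = -16*8 = -128)
F = -297/25 (F = -8 + 388/(-100) = -8 + 388*(-1/100) = -8 - 97/25 = -297/25 ≈ -11.880)
(J + F)² = (-128 - 297/25)² = (-3497/25)² = 12229009/625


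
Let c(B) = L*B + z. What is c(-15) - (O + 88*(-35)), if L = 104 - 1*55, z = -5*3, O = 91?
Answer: 2239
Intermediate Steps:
z = -15
L = 49 (L = 104 - 55 = 49)
c(B) = -15 + 49*B (c(B) = 49*B - 15 = -15 + 49*B)
c(-15) - (O + 88*(-35)) = (-15 + 49*(-15)) - (91 + 88*(-35)) = (-15 - 735) - (91 - 3080) = -750 - 1*(-2989) = -750 + 2989 = 2239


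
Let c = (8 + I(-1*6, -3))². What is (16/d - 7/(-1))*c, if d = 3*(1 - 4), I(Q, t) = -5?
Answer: 47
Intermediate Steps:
c = 9 (c = (8 - 5)² = 3² = 9)
d = -9 (d = 3*(-3) = -9)
(16/d - 7/(-1))*c = (16/(-9) - 7/(-1))*9 = (16*(-⅑) - 7*(-1))*9 = (-16/9 + 7)*9 = (47/9)*9 = 47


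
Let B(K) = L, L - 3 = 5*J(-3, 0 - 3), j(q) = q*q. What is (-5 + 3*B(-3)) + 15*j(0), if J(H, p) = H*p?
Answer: 139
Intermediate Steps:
j(q) = q**2
L = 48 (L = 3 + 5*(-3*(0 - 3)) = 3 + 5*(-3*(-3)) = 3 + 5*9 = 3 + 45 = 48)
B(K) = 48
(-5 + 3*B(-3)) + 15*j(0) = (-5 + 3*48) + 15*0**2 = (-5 + 144) + 15*0 = 139 + 0 = 139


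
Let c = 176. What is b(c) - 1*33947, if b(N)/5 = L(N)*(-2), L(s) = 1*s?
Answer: -35707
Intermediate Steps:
L(s) = s
b(N) = -10*N (b(N) = 5*(N*(-2)) = 5*(-2*N) = -10*N)
b(c) - 1*33947 = -10*176 - 1*33947 = -1760 - 33947 = -35707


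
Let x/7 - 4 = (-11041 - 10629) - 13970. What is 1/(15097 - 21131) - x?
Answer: 1505193367/6034 ≈ 2.4945e+5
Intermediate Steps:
x = -249452 (x = 28 + 7*((-11041 - 10629) - 13970) = 28 + 7*(-21670 - 13970) = 28 + 7*(-35640) = 28 - 249480 = -249452)
1/(15097 - 21131) - x = 1/(15097 - 21131) - 1*(-249452) = 1/(-6034) + 249452 = -1/6034 + 249452 = 1505193367/6034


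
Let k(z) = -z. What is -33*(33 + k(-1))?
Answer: -1122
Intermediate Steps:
-33*(33 + k(-1)) = -33*(33 - 1*(-1)) = -33*(33 + 1) = -33*34 = -1122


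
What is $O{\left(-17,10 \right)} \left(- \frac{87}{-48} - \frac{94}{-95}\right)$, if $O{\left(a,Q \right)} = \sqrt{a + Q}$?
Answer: $\frac{4259 i \sqrt{7}}{1520} \approx 7.4133 i$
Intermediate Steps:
$O{\left(a,Q \right)} = \sqrt{Q + a}$
$O{\left(-17,10 \right)} \left(- \frac{87}{-48} - \frac{94}{-95}\right) = \sqrt{10 - 17} \left(- \frac{87}{-48} - \frac{94}{-95}\right) = \sqrt{-7} \left(\left(-87\right) \left(- \frac{1}{48}\right) - - \frac{94}{95}\right) = i \sqrt{7} \left(\frac{29}{16} + \frac{94}{95}\right) = i \sqrt{7} \cdot \frac{4259}{1520} = \frac{4259 i \sqrt{7}}{1520}$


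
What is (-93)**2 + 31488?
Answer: 40137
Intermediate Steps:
(-93)**2 + 31488 = 8649 + 31488 = 40137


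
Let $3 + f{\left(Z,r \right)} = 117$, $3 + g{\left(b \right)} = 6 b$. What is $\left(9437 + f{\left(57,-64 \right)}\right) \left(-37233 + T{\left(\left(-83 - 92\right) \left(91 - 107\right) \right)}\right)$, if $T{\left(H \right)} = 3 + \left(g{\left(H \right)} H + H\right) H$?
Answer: $1257831196736270$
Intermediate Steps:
$g{\left(b \right)} = -3 + 6 b$
$f{\left(Z,r \right)} = 114$ ($f{\left(Z,r \right)} = -3 + 117 = 114$)
$T{\left(H \right)} = 3 + H \left(H + H \left(-3 + 6 H\right)\right)$ ($T{\left(H \right)} = 3 + \left(\left(-3 + 6 H\right) H + H\right) H = 3 + \left(H \left(-3 + 6 H\right) + H\right) H = 3 + \left(H + H \left(-3 + 6 H\right)\right) H = 3 + H \left(H + H \left(-3 + 6 H\right)\right)$)
$\left(9437 + f{\left(57,-64 \right)}\right) \left(-37233 + T{\left(\left(-83 - 92\right) \left(91 - 107\right) \right)}\right) = \left(9437 + 114\right) \left(-37233 + \left(3 - 2 \left(\left(-83 - 92\right) \left(91 - 107\right)\right)^{2} + 6 \left(\left(-83 - 92\right) \left(91 - 107\right)\right)^{3}\right)\right) = 9551 \left(-37233 + \left(3 - 2 \left(\left(-175\right) \left(-16\right)\right)^{2} + 6 \left(\left(-175\right) \left(-16\right)\right)^{3}\right)\right) = 9551 \left(-37233 + \left(3 - 2 \cdot 2800^{2} + 6 \cdot 2800^{3}\right)\right) = 9551 \left(-37233 + \left(3 - 15680000 + 6 \cdot 21952000000\right)\right) = 9551 \left(-37233 + \left(3 - 15680000 + 131712000000\right)\right) = 9551 \left(-37233 + 131696320003\right) = 9551 \cdot 131696282770 = 1257831196736270$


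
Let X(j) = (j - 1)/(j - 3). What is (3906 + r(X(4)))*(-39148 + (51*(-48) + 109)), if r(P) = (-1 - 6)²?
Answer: -164081085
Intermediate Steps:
X(j) = (-1 + j)/(-3 + j)
r(P) = 49 (r(P) = (-7)² = 49)
(3906 + r(X(4)))*(-39148 + (51*(-48) + 109)) = (3906 + 49)*(-39148 + (51*(-48) + 109)) = 3955*(-39148 + (-2448 + 109)) = 3955*(-39148 - 2339) = 3955*(-41487) = -164081085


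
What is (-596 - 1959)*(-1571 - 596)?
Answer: 5536685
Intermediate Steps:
(-596 - 1959)*(-1571 - 596) = -2555*(-2167) = 5536685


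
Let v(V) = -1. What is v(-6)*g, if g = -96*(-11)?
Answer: -1056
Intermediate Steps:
g = 1056
v(-6)*g = -1*1056 = -1056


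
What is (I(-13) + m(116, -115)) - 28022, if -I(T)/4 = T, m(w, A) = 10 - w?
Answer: -28076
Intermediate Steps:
I(T) = -4*T
(I(-13) + m(116, -115)) - 28022 = (-4*(-13) + (10 - 1*116)) - 28022 = (52 + (10 - 116)) - 28022 = (52 - 106) - 28022 = -54 - 28022 = -28076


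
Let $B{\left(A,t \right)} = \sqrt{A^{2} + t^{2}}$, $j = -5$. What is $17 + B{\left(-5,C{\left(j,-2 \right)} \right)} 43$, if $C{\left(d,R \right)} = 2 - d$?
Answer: $17 + 43 \sqrt{74} \approx 386.9$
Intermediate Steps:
$17 + B{\left(-5,C{\left(j,-2 \right)} \right)} 43 = 17 + \sqrt{\left(-5\right)^{2} + \left(2 - -5\right)^{2}} \cdot 43 = 17 + \sqrt{25 + \left(2 + 5\right)^{2}} \cdot 43 = 17 + \sqrt{25 + 7^{2}} \cdot 43 = 17 + \sqrt{25 + 49} \cdot 43 = 17 + \sqrt{74} \cdot 43 = 17 + 43 \sqrt{74}$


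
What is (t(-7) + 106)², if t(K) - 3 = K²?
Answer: 24964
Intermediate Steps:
t(K) = 3 + K²
(t(-7) + 106)² = ((3 + (-7)²) + 106)² = ((3 + 49) + 106)² = (52 + 106)² = 158² = 24964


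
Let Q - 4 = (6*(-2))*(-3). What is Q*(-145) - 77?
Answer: -5877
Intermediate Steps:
Q = 40 (Q = 4 + (6*(-2))*(-3) = 4 - 12*(-3) = 4 + 36 = 40)
Q*(-145) - 77 = 40*(-145) - 77 = -5800 - 77 = -5877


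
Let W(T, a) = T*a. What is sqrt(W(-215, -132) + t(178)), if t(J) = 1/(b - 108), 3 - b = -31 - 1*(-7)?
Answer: sqrt(2298779)/9 ≈ 168.46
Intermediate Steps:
b = 27 (b = 3 - (-31 - 1*(-7)) = 3 - (-31 + 7) = 3 - 1*(-24) = 3 + 24 = 27)
t(J) = -1/81 (t(J) = 1/(27 - 108) = 1/(-81) = -1/81)
sqrt(W(-215, -132) + t(178)) = sqrt(-215*(-132) - 1/81) = sqrt(28380 - 1/81) = sqrt(2298779/81) = sqrt(2298779)/9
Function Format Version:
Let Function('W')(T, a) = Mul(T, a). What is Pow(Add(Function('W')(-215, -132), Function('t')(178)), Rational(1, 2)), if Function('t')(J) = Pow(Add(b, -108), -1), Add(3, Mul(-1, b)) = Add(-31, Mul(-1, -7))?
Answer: Mul(Rational(1, 9), Pow(2298779, Rational(1, 2))) ≈ 168.46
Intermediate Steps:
b = 27 (b = Add(3, Mul(-1, Add(-31, Mul(-1, -7)))) = Add(3, Mul(-1, Add(-31, 7))) = Add(3, Mul(-1, -24)) = Add(3, 24) = 27)
Function('t')(J) = Rational(-1, 81) (Function('t')(J) = Pow(Add(27, -108), -1) = Pow(-81, -1) = Rational(-1, 81))
Pow(Add(Function('W')(-215, -132), Function('t')(178)), Rational(1, 2)) = Pow(Add(Mul(-215, -132), Rational(-1, 81)), Rational(1, 2)) = Pow(Add(28380, Rational(-1, 81)), Rational(1, 2)) = Pow(Rational(2298779, 81), Rational(1, 2)) = Mul(Rational(1, 9), Pow(2298779, Rational(1, 2)))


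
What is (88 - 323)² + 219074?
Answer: 274299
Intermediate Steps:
(88 - 323)² + 219074 = (-235)² + 219074 = 55225 + 219074 = 274299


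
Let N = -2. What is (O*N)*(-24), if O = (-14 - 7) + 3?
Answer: -864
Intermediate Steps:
O = -18 (O = -21 + 3 = -18)
(O*N)*(-24) = -18*(-2)*(-24) = 36*(-24) = -864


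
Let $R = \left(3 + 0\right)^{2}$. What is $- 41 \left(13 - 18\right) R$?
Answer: $1845$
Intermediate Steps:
$R = 9$ ($R = 3^{2} = 9$)
$- 41 \left(13 - 18\right) R = - 41 \left(13 - 18\right) 9 = \left(-41\right) \left(-5\right) 9 = 205 \cdot 9 = 1845$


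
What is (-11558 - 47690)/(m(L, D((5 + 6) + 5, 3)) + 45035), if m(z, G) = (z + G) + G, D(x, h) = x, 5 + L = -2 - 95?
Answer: -112/85 ≈ -1.3176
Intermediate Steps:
L = -102 (L = -5 + (-2 - 95) = -5 - 97 = -102)
m(z, G) = z + 2*G (m(z, G) = (G + z) + G = z + 2*G)
(-11558 - 47690)/(m(L, D((5 + 6) + 5, 3)) + 45035) = (-11558 - 47690)/((-102 + 2*((5 + 6) + 5)) + 45035) = -59248/((-102 + 2*(11 + 5)) + 45035) = -59248/((-102 + 2*16) + 45035) = -59248/((-102 + 32) + 45035) = -59248/(-70 + 45035) = -59248/44965 = -59248*1/44965 = -112/85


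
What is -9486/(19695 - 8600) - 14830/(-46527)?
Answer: -276816272/516217065 ≈ -0.53624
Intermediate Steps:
-9486/(19695 - 8600) - 14830/(-46527) = -9486/11095 - 14830*(-1/46527) = -9486*1/11095 + 14830/46527 = -9486/11095 + 14830/46527 = -276816272/516217065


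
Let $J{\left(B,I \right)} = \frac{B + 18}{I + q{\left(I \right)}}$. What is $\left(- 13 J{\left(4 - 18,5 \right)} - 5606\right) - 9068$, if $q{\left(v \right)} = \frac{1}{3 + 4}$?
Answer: $- \frac{132157}{9} \approx -14684.0$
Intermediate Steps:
$q{\left(v \right)} = \frac{1}{7}$
$J{\left(B,I \right)} = \frac{18 + B}{\frac{1}{7} + I}$ ($J{\left(B,I \right)} = \frac{B + 18}{I + \frac{1}{7}} = \frac{18 + B}{\frac{1}{7} + I}$)
$\left(- 13 J{\left(4 - 18,5 \right)} - 5606\right) - 9068 = \left(- 13 \frac{7 \left(18 + \left(4 - 18\right)\right)}{1 + 7 \cdot 5} - 5606\right) - 9068 = \left(- 13 \frac{7 \left(18 - 14\right)}{1 + 35} - 5606\right) - 9068 = \left(- 13 \cdot 7 \cdot \frac{1}{36} \cdot 4 - 5606\right) - 9068 = \left(\left(-13\right) \frac{7}{9} - 5606\right) - 9068 = \left(- \frac{91}{9} - 5606\right) - 9068 = - \frac{50545}{9} - 9068 = - \frac{132157}{9}$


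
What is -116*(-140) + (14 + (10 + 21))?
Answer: 16285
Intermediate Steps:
-116*(-140) + (14 + (10 + 21)) = 16240 + (14 + 31) = 16240 + 45 = 16285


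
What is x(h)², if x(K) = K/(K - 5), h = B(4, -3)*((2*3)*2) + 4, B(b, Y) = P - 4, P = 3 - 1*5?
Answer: 4624/5329 ≈ 0.86771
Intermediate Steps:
P = -2 (P = 3 - 5 = -2)
B(b, Y) = -6 (B(b, Y) = -2 - 4 = -6)
h = -68 (h = -6*2*3*2 + 4 = -36*2 + 4 = -6*12 + 4 = -72 + 4 = -68)
x(K) = K/(-5 + K)
x(h)² = (-68/(-5 - 68))² = (-68/(-73))² = (-68*(-1/73))² = (68/73)² = 4624/5329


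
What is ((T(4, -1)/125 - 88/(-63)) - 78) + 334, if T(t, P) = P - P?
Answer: 16216/63 ≈ 257.40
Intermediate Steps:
T(t, P) = 0
((T(4, -1)/125 - 88/(-63)) - 78) + 334 = ((0/125 - 88/(-63)) - 78) + 334 = ((0*(1/125) - 88*(-1/63)) - 78) + 334 = ((0 + 88/63) - 78) + 334 = (88/63 - 78) + 334 = -4826/63 + 334 = 16216/63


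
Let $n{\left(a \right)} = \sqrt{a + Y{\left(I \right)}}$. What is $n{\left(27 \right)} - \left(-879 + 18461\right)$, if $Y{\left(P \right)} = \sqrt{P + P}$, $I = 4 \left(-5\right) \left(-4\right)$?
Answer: $-17582 + \sqrt{27 + 4 \sqrt{10}} \approx -17576.0$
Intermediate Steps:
$I = 80$ ($I = \left(-20\right) \left(-4\right) = 80$)
$Y{\left(P \right)} = \sqrt{2} \sqrt{P}$ ($Y{\left(P \right)} = \sqrt{2 P} = \sqrt{2} \sqrt{P}$)
$n{\left(a \right)} = \sqrt{a + 4 \sqrt{10}}$ ($n{\left(a \right)} = \sqrt{a + \sqrt{2} \sqrt{80}} = \sqrt{a + \sqrt{2} \cdot 4 \sqrt{5}} = \sqrt{a + 4 \sqrt{10}}$)
$n{\left(27 \right)} - \left(-879 + 18461\right) = \sqrt{27 + 4 \sqrt{10}} - \left(-879 + 18461\right) = \sqrt{27 + 4 \sqrt{10}} - 17582 = -17582 + \sqrt{27 + 4 \sqrt{10}}$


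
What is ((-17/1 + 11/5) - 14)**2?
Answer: 20736/25 ≈ 829.44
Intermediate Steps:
((-17/1 + 11/5) - 14)**2 = ((-17*1 + 11*(1/5)) - 14)**2 = ((-17 + 11/5) - 14)**2 = (-74/5 - 14)**2 = (-144/5)**2 = 20736/25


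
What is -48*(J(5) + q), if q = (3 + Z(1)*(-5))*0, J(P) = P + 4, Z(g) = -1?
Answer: -432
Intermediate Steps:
J(P) = 4 + P
q = 0 (q = (3 - 1*(-5))*0 = (3 + 5)*0 = 8*0 = 0)
-48*(J(5) + q) = -48*((4 + 5) + 0) = -48*(9 + 0) = -48*9 = -432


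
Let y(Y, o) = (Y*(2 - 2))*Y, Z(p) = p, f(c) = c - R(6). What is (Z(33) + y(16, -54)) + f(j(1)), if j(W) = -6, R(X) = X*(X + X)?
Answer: -45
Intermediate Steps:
R(X) = 2*X² (R(X) = X*(2*X) = 2*X²)
f(c) = -72 + c (f(c) = c - 2*6² = c - 2*36 = c - 1*72 = c - 72 = -72 + c)
y(Y, o) = 0 (y(Y, o) = (Y*0)*Y = 0*Y = 0)
(Z(33) + y(16, -54)) + f(j(1)) = (33 + 0) + (-72 - 6) = 33 - 78 = -45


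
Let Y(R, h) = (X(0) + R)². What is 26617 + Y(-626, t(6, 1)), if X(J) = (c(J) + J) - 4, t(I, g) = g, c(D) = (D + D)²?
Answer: 423517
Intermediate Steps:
c(D) = 4*D² (c(D) = (2*D)² = 4*D²)
X(J) = -4 + J + 4*J² (X(J) = (4*J² + J) - 4 = (J + 4*J²) - 4 = -4 + J + 4*J²)
Y(R, h) = (-4 + R)² (Y(R, h) = ((-4 + 0 + 4*0²) + R)² = ((-4 + 0 + 4*0) + R)² = ((-4 + 0 + 0) + R)² = (-4 + R)²)
26617 + Y(-626, t(6, 1)) = 26617 + (-4 - 626)² = 26617 + (-630)² = 26617 + 396900 = 423517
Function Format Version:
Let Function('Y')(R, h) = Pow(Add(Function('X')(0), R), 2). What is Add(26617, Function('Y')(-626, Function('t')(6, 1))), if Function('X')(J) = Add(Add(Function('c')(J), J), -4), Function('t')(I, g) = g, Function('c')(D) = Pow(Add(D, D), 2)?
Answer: 423517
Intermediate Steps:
Function('c')(D) = Mul(4, Pow(D, 2)) (Function('c')(D) = Pow(Mul(2, D), 2) = Mul(4, Pow(D, 2)))
Function('X')(J) = Add(-4, J, Mul(4, Pow(J, 2))) (Function('X')(J) = Add(Add(Mul(4, Pow(J, 2)), J), -4) = Add(Add(J, Mul(4, Pow(J, 2))), -4) = Add(-4, J, Mul(4, Pow(J, 2))))
Function('Y')(R, h) = Pow(Add(-4, R), 2) (Function('Y')(R, h) = Pow(Add(Add(-4, 0, Mul(4, Pow(0, 2))), R), 2) = Pow(Add(Add(-4, 0, Mul(4, 0)), R), 2) = Pow(Add(Add(-4, 0, 0), R), 2) = Pow(Add(-4, R), 2))
Add(26617, Function('Y')(-626, Function('t')(6, 1))) = Add(26617, Pow(Add(-4, -626), 2)) = Add(26617, Pow(-630, 2)) = Add(26617, 396900) = 423517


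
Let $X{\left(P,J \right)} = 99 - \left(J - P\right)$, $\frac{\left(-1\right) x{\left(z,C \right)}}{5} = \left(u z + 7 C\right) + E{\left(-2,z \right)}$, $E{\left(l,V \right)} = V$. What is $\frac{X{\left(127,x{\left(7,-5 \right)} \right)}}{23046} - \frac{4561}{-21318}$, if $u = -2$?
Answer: $\frac{17575649}{81882438} \approx 0.21464$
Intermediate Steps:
$x{\left(z,C \right)} = - 35 C + 5 z$ ($x{\left(z,C \right)} = - 5 \left(\left(- 2 z + 7 C\right) + z\right) = - 5 \left(- z + 7 C\right) = - 35 C + 5 z$)
$X{\left(P,J \right)} = 99 + P - J$ ($X{\left(P,J \right)} = 99 - \left(J - P\right) = 99 + P - J$)
$\frac{X{\left(127,x{\left(7,-5 \right)} \right)}}{23046} - \frac{4561}{-21318} = \frac{99 + 127 - \left(\left(-35\right) \left(-5\right) + 5 \cdot 7\right)}{23046} - \frac{4561}{-21318} = \left(99 + 127 - \left(175 + 35\right)\right) \frac{1}{23046} - - \frac{4561}{21318} = \left(99 + 127 - 210\right) \frac{1}{23046} + \frac{4561}{21318} = 16 \cdot \frac{1}{23046} + \frac{4561}{21318} = \frac{8}{11523} + \frac{4561}{21318} = \frac{17575649}{81882438}$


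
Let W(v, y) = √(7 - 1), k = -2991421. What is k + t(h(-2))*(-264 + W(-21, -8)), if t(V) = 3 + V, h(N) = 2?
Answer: -2992741 + 5*√6 ≈ -2.9927e+6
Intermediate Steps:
W(v, y) = √6
k + t(h(-2))*(-264 + W(-21, -8)) = -2991421 + (3 + 2)*(-264 + √6) = -2991421 + 5*(-264 + √6) = -2991421 + (-1320 + 5*√6) = -2992741 + 5*√6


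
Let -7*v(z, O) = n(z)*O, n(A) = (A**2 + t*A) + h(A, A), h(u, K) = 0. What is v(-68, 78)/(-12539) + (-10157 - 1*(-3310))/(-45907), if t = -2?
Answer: 2520761813/575627873 ≈ 4.3792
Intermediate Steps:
n(A) = A**2 - 2*A (n(A) = (A**2 - 2*A) + 0 = A**2 - 2*A)
v(z, O) = -O*z*(-2 + z)/7 (v(z, O) = -z*(-2 + z)*O/7 = -O*z*(-2 + z)/7)
v(-68, 78)/(-12539) + (-10157 - 1*(-3310))/(-45907) = ((1/7)*78*(-68)*(2 - 1*(-68)))/(-12539) + (-10157 - 1*(-3310))/(-45907) = ((1/7)*78*(-68)*(2 + 68))*(-1/12539) + (-10157 + 3310)*(-1/45907) = ((1/7)*78*(-68)*70)*(-1/12539) - 6847*(-1/45907) = -53040*(-1/12539) + 6847/45907 = 53040/12539 + 6847/45907 = 2520761813/575627873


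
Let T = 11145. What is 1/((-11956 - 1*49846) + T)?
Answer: -1/50657 ≈ -1.9741e-5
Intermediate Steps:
1/((-11956 - 1*49846) + T) = 1/((-11956 - 1*49846) + 11145) = 1/((-11956 - 49846) + 11145) = 1/(-61802 + 11145) = 1/(-50657) = -1/50657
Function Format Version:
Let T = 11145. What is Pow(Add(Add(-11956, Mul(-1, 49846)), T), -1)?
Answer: Rational(-1, 50657) ≈ -1.9741e-5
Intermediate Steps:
Pow(Add(Add(-11956, Mul(-1, 49846)), T), -1) = Pow(Add(Add(-11956, Mul(-1, 49846)), 11145), -1) = Pow(Add(Add(-11956, -49846), 11145), -1) = Pow(Add(-61802, 11145), -1) = Pow(-50657, -1) = Rational(-1, 50657)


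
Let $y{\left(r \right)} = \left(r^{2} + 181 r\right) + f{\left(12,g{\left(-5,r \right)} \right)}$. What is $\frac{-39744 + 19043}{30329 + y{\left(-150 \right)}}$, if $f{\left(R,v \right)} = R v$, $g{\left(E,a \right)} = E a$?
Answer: $- \frac{20701}{34679} \approx -0.59693$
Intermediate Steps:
$y{\left(r \right)} = r^{2} + 121 r$ ($y{\left(r \right)} = \left(r^{2} + 181 r\right) + 12 \left(- 5 r\right) = \left(r^{2} + 181 r\right) - 60 r = r^{2} + 121 r$)
$\frac{-39744 + 19043}{30329 + y{\left(-150 \right)}} = \frac{-39744 + 19043}{30329 - 150 \left(121 - 150\right)} = - \frac{20701}{30329 - -4350} = - \frac{20701}{30329 + 4350} = - \frac{20701}{34679}$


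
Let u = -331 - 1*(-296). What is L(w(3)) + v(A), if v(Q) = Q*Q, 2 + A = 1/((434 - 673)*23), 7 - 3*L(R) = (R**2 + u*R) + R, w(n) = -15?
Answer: -21635312477/90651027 ≈ -238.67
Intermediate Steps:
u = -35 (u = -331 + 296 = -35)
L(R) = 7/3 - R**2/3 + 34*R/3 (L(R) = 7/3 - ((R**2 - 35*R) + R)/3 = 7/3 - (R**2 - 34*R)/3 = 7/3 + (-R**2/3 + 34*R/3) = 7/3 - R**2/3 + 34*R/3)
A = -10995/5497 (A = -2 + 1/((434 - 673)*23) = -2 + (1/23)/(-239) = -2 - 1/239*1/23 = -2 - 1/5497 = -10995/5497 ≈ -2.0002)
v(Q) = Q**2
L(w(3)) + v(A) = (7/3 - 1/3*(-15)**2 + (34/3)*(-15)) + (-10995/5497)**2 = (7/3 - 1/3*225 - 170) + 120890025/30217009 = (7/3 - 75 - 170) + 120890025/30217009 = -728/3 + 120890025/30217009 = -21635312477/90651027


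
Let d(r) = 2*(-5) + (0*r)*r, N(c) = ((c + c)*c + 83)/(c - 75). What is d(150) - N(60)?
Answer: 7133/15 ≈ 475.53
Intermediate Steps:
N(c) = (83 + 2*c**2)/(-75 + c) (N(c) = ((2*c)*c + 83)/(-75 + c) = (2*c**2 + 83)/(-75 + c) = (83 + 2*c**2)/(-75 + c))
d(r) = -10 (d(r) = -10 + 0*r = -10 + 0 = -10)
d(150) - N(60) = -10 - (83 + 2*60**2)/(-75 + 60) = -10 - (83 + 2*3600)/(-15) = -10 - (-1)*(83 + 7200)/15 = -10 - (-1)*7283/15 = -10 - 1*(-7283/15) = -10 + 7283/15 = 7133/15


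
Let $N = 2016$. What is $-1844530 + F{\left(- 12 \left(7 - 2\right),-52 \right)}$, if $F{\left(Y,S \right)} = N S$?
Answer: $-1949362$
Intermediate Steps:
$F{\left(Y,S \right)} = 2016 S$
$-1844530 + F{\left(- 12 \left(7 - 2\right),-52 \right)} = -1844530 + 2016 \left(-52\right) = -1844530 - 104832 = -1949362$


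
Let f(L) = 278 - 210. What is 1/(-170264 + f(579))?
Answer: -1/170196 ≈ -5.8756e-6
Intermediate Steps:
f(L) = 68
1/(-170264 + f(579)) = 1/(-170264 + 68) = 1/(-170196) = -1/170196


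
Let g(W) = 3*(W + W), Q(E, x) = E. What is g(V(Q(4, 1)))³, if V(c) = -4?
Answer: -13824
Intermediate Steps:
g(W) = 6*W (g(W) = 3*(2*W) = 6*W)
g(V(Q(4, 1)))³ = (6*(-4))³ = (-24)³ = -13824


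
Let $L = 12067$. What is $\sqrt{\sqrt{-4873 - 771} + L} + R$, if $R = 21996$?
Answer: $21996 + \sqrt{12067 + 2 i \sqrt{1411}} \approx 22106.0 + 0.34195 i$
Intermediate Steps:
$\sqrt{\sqrt{-4873 - 771} + L} + R = \sqrt{\sqrt{-4873 - 771} + 12067} + 21996 = \sqrt{\sqrt{-5644} + 12067} + 21996 = \sqrt{2 i \sqrt{1411} + 12067} + 21996 = \sqrt{12067 + 2 i \sqrt{1411}} + 21996 = 21996 + \sqrt{12067 + 2 i \sqrt{1411}}$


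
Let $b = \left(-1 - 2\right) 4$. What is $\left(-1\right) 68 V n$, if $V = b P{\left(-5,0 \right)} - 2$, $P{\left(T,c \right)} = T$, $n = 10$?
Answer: $-39440$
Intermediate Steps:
$b = -12$ ($b = \left(-3\right) 4 = -12$)
$V = 58$ ($V = \left(-12\right) \left(-5\right) - 2 = 60 - 2 = 58$)
$\left(-1\right) 68 V n = \left(-1\right) 68 \cdot 58 \cdot 10 = \left(-68\right) 58 \cdot 10 = \left(-3944\right) 10 = -39440$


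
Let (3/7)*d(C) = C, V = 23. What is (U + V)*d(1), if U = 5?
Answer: 196/3 ≈ 65.333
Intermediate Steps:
d(C) = 7*C/3
(U + V)*d(1) = (5 + 23)*((7/3)*1) = 28*(7/3) = 196/3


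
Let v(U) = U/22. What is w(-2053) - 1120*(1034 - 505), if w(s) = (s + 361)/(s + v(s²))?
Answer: -823476707288/1389881 ≈ -5.9248e+5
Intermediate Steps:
v(U) = U/22 (v(U) = U*(1/22) = U/22)
w(s) = (361 + s)/(s + s²/22) (w(s) = (s + 361)/(s + s²/22) = (361 + s)/(s + s²/22))
w(-2053) - 1120*(1034 - 505) = 22*(361 - 2053)/(-2053*(22 - 2053)) - 1120*(1034 - 505) = 22*(-1/2053)*(-1692)/(-2031) - 1120*529 = 22*(-1/2053)*(-1/2031)*(-1692) - 592480 = -12408/1389881 - 592480 = -823476707288/1389881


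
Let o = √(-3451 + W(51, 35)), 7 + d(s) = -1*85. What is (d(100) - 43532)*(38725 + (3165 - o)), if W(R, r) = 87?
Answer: -1827409360 + 2530192*I ≈ -1.8274e+9 + 2.5302e+6*I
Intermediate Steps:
d(s) = -92 (d(s) = -7 - 1*85 = -7 - 85 = -92)
o = 58*I (o = √(-3451 + 87) = √(-3364) = 58*I ≈ 58.0*I)
(d(100) - 43532)*(38725 + (3165 - o)) = (-92 - 43532)*(38725 + (3165 - 58*I)) = -43624*(38725 + (3165 - 58*I)) = -43624*(41890 - 58*I) = -1827409360 + 2530192*I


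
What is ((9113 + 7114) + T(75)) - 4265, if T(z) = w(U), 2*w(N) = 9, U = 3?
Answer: 23933/2 ≈ 11967.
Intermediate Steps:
w(N) = 9/2 (w(N) = (½)*9 = 9/2)
T(z) = 9/2
((9113 + 7114) + T(75)) - 4265 = ((9113 + 7114) + 9/2) - 4265 = (16227 + 9/2) - 4265 = 32463/2 - 4265 = 23933/2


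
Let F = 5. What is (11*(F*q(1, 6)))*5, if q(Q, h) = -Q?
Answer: -275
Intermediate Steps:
(11*(F*q(1, 6)))*5 = (11*(5*(-1*1)))*5 = (11*(5*(-1)))*5 = (11*(-5))*5 = -55*5 = -275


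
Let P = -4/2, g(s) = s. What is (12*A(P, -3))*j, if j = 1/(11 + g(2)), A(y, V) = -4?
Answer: -48/13 ≈ -3.6923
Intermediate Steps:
P = -2 (P = -4*½ = -2)
j = 1/13 (j = 1/(11 + 2) = 1/13 ≈ 0.076923)
(12*A(P, -3))*j = (12*(-4))*(1/13) = -48*1/13 = -48/13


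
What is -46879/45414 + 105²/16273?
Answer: -262172617/739022022 ≈ -0.35476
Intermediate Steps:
-46879/45414 + 105²/16273 = -46879*1/45414 + 11025*(1/16273) = -46879/45414 + 11025/16273 = -262172617/739022022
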